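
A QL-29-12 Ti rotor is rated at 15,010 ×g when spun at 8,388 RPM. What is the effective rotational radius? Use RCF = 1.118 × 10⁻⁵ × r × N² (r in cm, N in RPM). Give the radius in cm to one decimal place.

15010 = 1.118 × 10⁻⁵ × r × (8388)²
r = 15010 / (1.118 × 10⁻⁵ × 70,358,544) = 15010 / 786.6085 ≈ 19.082 cm

19.1 cm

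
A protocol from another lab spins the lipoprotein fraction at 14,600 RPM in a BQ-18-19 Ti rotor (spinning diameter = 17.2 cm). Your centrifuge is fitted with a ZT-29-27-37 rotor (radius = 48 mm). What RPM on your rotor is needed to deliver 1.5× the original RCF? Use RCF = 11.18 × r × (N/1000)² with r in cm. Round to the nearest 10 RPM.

Original rotor: r = 17.2 / 2 = 8.6 cm
RCF_original = 11.18 × 8.6 × (14.6)² = 11.18 × 8.6 × 213.16 ≈ 20,494.9 × g
Target RCF = 1.5 × 20,494.9 ≈ 30,742.4 × g
Your rotor: r = 48 mm = 4.8 cm
30,742.4 = 11.18 × 4.8 × (N/1000)²
(N/1000)² = 30,742.4 / 53.664 = 572.8682
N = 1000 × √572.8682 ≈ 23,934.7

23930 RPM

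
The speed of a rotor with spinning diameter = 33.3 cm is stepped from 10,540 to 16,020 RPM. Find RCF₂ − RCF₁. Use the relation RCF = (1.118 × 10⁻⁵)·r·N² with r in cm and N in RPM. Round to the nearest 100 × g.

r = 33.3 / 2 = 16.65 cm
RCF₁ = 1.118 × 10⁻⁵ × 16.65 × (10540)² = 1.118 × 10⁻⁵ × 16.65 × 111,091,600 ≈ 20,679.4 × g
RCF₂ = 1.118 × 10⁻⁵ × 16.65 × (16020)² = 1.118 × 10⁻⁵ × 16.65 × 256,640,400 ≈ 47,772.8 × g
Increase = 47,772.8 − 20,679.4 = 27,093.4

27100 g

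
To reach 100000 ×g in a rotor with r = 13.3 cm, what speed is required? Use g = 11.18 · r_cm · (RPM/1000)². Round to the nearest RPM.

RCF = 11.18 × r × (N/1000)²
100,000 = 11.18 × 13.3 × (N/1000)²
(N/1000)² = 100,000 / 148.694 = 672.5221
N = 1000 × √672.5221 ≈ 25,933.0

≈ 25933 RPM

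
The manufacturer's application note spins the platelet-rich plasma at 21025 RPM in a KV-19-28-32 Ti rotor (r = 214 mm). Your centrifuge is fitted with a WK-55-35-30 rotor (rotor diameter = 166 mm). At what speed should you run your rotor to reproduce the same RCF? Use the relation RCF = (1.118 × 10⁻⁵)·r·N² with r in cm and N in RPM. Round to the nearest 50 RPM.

33750 RPM

Original rotor: r = 214 mm = 21.4 cm
RCF = 1.118 × 10⁻⁵ × r × N²
RCF_original = 1.118 × 10⁻⁵ × 21.4 × (21025)² = 1.118 × 10⁻⁵ × 21.4 × 442,050,625 ≈ 105,761.5 × g
Your rotor: r = 166 mm / 2 = 83 mm = 8.3 cm
105,761.5 = 1.118 × 10⁻⁵ × 8.3 × N²
N² = 105,761.5 / (9.2794 × 10⁻⁵) = 1,139,745,027
N ≈ √1,139,745,027 ≈ 33,760.1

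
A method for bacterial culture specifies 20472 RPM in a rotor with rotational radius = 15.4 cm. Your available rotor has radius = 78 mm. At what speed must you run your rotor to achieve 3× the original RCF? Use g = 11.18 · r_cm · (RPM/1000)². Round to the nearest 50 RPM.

≈ 49800 RPM

RCF_original = 11.18 × 15.4 × (20.472)² = 11.18 × 15.4 × 419.102784 ≈ 72,157.8 × g
Target RCF = 3 × 72,157.8 ≈ 216,473.4 × g
Your rotor: r = 78 mm = 7.8 cm
216,473.4 = 11.18 × 7.8 × (N/1000)²
(N/1000)² = 216,473.4 / 87.204 = 2482.379
N = 1000 × √2482.379 ≈ 49,823.5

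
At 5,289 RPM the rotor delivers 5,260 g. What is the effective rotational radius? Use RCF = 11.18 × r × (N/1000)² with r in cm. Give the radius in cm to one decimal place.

≈ 16.8 cm

RCF = 11.18 × r × (N/1000)²
5260 = 11.18 × r × (5.289)²
r = 5260 / (11.18 × 27.973521) = 5260 / 312.744 ≈ 16.819 cm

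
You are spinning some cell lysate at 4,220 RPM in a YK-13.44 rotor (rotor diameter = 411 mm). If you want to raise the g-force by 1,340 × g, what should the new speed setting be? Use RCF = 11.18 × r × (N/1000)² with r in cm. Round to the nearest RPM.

r = 411 mm / 2 = 205.5 mm = 20.55 cm
Current RCF = 11.18 × 20.55 × (4.22)² = 11.18 × 20.55 × 17.8084 ≈ 4,091.5 × g
Target RCF = 4,091.5 + 1,340 = 5,431.5 × g
(N/1000)² = 5,431.5 / 229.749 = 23.64102
N = 1000 × √23.64102 ≈ 4,862.2

4862 RPM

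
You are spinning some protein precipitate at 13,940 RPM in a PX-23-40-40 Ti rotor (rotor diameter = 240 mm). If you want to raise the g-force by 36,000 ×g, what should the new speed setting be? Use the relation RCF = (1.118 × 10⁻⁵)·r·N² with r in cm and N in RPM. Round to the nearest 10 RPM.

21510 RPM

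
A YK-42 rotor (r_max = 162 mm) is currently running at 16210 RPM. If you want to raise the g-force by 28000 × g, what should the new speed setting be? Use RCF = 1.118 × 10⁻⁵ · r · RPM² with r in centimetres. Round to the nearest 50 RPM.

r = 162 mm = 16.2 cm
Current RCF = 1.118 × 10⁻⁵ × 16.2 × (16210)² = 1.118 × 10⁻⁵ × 16.2 × 262,764,100 ≈ 47,590.8 × g
Target RCF = 47,590.8 + 28,000 = 75,590.8 × g
N² = 75,590.8 / (18.1116 × 10⁻⁵) = 417,361,249
N ≈ √417,361,249 ≈ 20,429.4

N₂ ≈ 20450 RPM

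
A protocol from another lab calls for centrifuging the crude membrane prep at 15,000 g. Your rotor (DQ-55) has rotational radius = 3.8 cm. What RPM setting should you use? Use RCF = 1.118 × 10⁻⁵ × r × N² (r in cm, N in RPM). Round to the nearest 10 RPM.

N ≈ 18790 RPM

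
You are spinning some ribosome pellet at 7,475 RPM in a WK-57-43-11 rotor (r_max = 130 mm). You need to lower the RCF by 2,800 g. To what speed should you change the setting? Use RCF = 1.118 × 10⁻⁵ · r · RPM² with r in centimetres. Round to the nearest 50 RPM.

r = 130 mm = 13.0 cm
Current RCF = 1.118 × 10⁻⁵ × 13 × (7475)² = 1.118 × 10⁻⁵ × 13 × 55,875,625 ≈ 8,121 × g
Target RCF = 8,121 − 2,800 = 5,321 × g
N² = 5,321 / (14.534 × 10⁻⁵) = 36,610,706
N ≈ √36,610,706 ≈ 6,050.7

≈ 6050 RPM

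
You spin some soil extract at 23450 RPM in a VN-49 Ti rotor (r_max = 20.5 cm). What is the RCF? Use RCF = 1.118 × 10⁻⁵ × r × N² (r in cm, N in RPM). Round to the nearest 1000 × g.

RCF = 1.118 × 10⁻⁵ × r × N²
RCF = 1.118 × 10⁻⁵ × 20.5 × (23450)² = 1.118 × 10⁻⁵ × 20.5 × 549,902,500 ≈ 126,032.2 × g

RCF ≈ 126000 ×g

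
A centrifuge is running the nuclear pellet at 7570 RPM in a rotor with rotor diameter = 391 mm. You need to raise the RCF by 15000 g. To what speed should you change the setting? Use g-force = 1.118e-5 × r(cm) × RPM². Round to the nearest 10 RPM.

r = 391 mm / 2 = 195.5 mm = 19.55 cm
Current RCF = 1.118 × 10⁻⁵ × 19.55 × (7570)² = 1.118 × 10⁻⁵ × 19.55 × 57,304,900 ≈ 12,525.1 × g
Target RCF = 12,525.1 + 15,000 = 27,525.1 × g
N² = 27,525.1 / (21.8569 × 10⁻⁵) = 125,933,229
N ≈ √125,933,229 ≈ 11,222.0

≈ 11220 RPM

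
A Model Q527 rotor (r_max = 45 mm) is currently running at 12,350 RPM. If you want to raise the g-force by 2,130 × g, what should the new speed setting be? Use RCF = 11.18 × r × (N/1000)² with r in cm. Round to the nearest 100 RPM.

≈ 14000 RPM

r = 45 mm = 4.5 cm
Current RCF = 11.18 × 4.5 × (12.35)² = 11.18 × 4.5 × 152.5225 ≈ 7,673.4 × g
Target RCF = 7,673.4 + 2,130 = 9,803.4 × g
(N/1000)² = 9,803.4 / 50.31 = 194.8599
N = 1000 × √194.8599 ≈ 13,959.2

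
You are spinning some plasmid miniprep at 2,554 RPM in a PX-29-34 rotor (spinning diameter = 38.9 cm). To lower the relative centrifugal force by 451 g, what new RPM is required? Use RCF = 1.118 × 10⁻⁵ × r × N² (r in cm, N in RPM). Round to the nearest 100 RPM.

2100 RPM

r = 38.9 / 2 = 19.45 cm
Current RCF = 1.118 × 10⁻⁵ × 19.45 × (2554)² = 1.118 × 10⁻⁵ × 19.45 × 6,522,916 ≈ 1,418.4 × g
Target RCF = 1,418.4 − 451 = 967.4 × g
N² = 967.4 / (21.7451 × 10⁻⁵) = 4,448,818
N ≈ √4,448,818 ≈ 2,109.2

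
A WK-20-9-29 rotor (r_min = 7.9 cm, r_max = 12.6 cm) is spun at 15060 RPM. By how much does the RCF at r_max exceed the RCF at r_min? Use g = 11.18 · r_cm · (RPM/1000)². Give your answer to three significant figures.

11900 x g

ΔRCF = 11.18 × (r_max − r_min) × (N/1000)² = 11.18 × 4.7 × 226.8036 ≈ 11,917.6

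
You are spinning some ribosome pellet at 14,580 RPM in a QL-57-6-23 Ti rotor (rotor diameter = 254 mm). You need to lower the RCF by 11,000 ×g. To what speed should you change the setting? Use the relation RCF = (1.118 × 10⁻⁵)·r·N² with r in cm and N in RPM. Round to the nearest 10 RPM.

≈ 11620 RPM

r = 254 mm / 2 = 127 mm = 12.7 cm
Current RCF = 1.118 × 10⁻⁵ × 12.7 × (14580)² = 1.118 × 10⁻⁵ × 12.7 × 212,576,400 ≈ 30,182.9 × g
Target RCF = 30,182.9 − 11,000 = 19,182.9 × g
N² = 19,182.9 / (14.1986 × 10⁻⁵) = 135,104,165
N ≈ √135,104,165 ≈ 11,623.4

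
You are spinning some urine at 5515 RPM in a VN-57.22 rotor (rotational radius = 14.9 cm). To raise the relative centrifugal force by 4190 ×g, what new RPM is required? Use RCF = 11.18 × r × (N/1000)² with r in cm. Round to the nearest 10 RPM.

Current RCF = 11.18 × 14.9 × (5.515)² = 11.18 × 14.9 × 30.415225 ≈ 5,066.6 × g
Target RCF = 5,066.6 + 4,190 = 9,256.6 × g
(N/1000)² = 9,256.6 / 166.582 = 55.56783
N = 1000 × √55.56783 ≈ 7,454.4

N₂ ≈ 7450 RPM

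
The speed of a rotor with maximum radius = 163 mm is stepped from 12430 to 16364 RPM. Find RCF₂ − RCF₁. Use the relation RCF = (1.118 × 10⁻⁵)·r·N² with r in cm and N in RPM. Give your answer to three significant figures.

r = 163 mm = 16.3 cm
RCF₁ = 1.118 × 10⁻⁵ × 16.3 × (12430)² = 1.118 × 10⁻⁵ × 16.3 × 154,504,900 ≈ 28,156 × g
RCF₂ = 1.118 × 10⁻⁵ × 16.3 × (16364)² = 1.118 × 10⁻⁵ × 16.3 × 267,780,496 ≈ 48,798.7 × g
Increase = 48,798.7 − 28,156 = 20,642.7

≈ 20600 × g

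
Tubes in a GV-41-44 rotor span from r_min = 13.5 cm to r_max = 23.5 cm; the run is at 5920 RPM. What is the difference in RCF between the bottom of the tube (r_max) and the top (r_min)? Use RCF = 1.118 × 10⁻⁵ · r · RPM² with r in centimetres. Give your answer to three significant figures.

ΔRCF = 1.118 × 10⁻⁵ × (r_max − r_min) × N² = 1.118 × 10⁻⁵ × 10.0 × 35,046,400 ≈ 3,918.2

≈ 3920 ×g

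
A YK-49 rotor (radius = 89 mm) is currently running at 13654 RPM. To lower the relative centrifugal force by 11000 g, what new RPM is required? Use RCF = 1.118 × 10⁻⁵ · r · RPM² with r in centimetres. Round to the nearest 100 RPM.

≈ 8700 RPM

r = 89 mm = 8.9 cm
Current RCF = 1.118 × 10⁻⁵ × 8.9 × (13654)² = 1.118 × 10⁻⁵ × 8.9 × 186,431,716 ≈ 18,550.3 × g
Target RCF = 18,550.3 − 11,000 = 7,550.3 × g
N² = 7,550.3 / (9.9502 × 10⁻⁵) = 75,880,887
N ≈ √75,880,887 ≈ 8,711.0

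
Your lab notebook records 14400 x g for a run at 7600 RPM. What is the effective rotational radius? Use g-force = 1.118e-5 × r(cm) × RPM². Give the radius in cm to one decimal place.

RCF = 1.118 × 10⁻⁵ × r × N²
14400 = 1.118 × 10⁻⁵ × r × (7600)²
r = 14400 / (1.118 × 10⁻⁵ × 57,760,000) = 14400 / 645.7568 ≈ 22.299 cm

22.3 cm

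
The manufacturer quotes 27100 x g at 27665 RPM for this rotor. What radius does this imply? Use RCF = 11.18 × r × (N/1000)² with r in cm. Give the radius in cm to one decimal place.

RCF = 11.18 × r × (N/1000)²
27100 = 11.18 × r × (27.665)²
r = 27100 / (11.18 × 765.352225) = 27100 / 8556.638 ≈ 3.167 cm

r ≈ 3.2 cm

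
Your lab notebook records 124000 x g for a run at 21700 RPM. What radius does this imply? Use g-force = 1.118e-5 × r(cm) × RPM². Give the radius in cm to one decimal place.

≈ 23.6 cm

124000 = 1.118 × 10⁻⁵ × r × (21700)²
r = 124000 / (1.118 × 10⁻⁵ × 470,890,000) = 124000 / 5264.55 ≈ 23.554 cm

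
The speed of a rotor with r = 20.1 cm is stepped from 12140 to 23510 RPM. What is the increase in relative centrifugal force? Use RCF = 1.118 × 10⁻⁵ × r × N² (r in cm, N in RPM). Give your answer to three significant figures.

≈ 91100 x g

RCF₁ = 1.118 × 10⁻⁵ × 20.1 × (12140)² = 1.118 × 10⁻⁵ × 20.1 × 147,379,600 ≈ 33,118.8 × g
RCF₂ = 1.118 × 10⁻⁵ × 20.1 × (23510)² = 1.118 × 10⁻⁵ × 20.1 × 552,720,100 ≈ 124,206.2 × g
Increase = 124,206.2 − 33,118.8 = 91,087.4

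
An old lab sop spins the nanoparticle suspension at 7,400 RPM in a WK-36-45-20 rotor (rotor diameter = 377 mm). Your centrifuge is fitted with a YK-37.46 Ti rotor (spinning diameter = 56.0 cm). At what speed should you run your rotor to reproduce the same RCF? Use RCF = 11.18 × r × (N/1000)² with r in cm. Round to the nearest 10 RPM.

6070 RPM

Original rotor: r = 377 mm / 2 = 188.5 mm = 18.85 cm
RCF = 11.18 × r × (N/1000)²
RCF_original = 11.18 × 18.85 × (7.4)² = 11.18 × 18.85 × 54.76 ≈ 11,540.3 × g
Your rotor: r = 56.0 / 2 = 28 cm
11,540.3 = 11.18 × 28 × (N/1000)²
(N/1000)² = 11,540.3 / 313.04 = 36.86526
N = 1000 × √36.86526 ≈ 6,071.7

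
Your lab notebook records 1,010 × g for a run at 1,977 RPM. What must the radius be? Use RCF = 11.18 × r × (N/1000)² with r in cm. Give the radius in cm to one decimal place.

1010 = 11.18 × r × (1.977)²
r = 1010 / (11.18 × 3.908529) = 1010 / 43.69735 ≈ 23.114 cm

23.1 cm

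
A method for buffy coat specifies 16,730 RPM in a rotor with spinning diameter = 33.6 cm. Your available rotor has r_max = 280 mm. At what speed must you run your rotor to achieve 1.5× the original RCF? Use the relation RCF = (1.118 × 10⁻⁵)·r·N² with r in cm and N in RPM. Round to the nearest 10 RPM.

Original rotor: r = 33.6 / 2 = 16.8 cm
RCF = 1.118 × 10⁻⁵ × r × N²
RCF_original = 1.118 × 10⁻⁵ × 16.8 × (16730)² = 1.118 × 10⁻⁵ × 16.8 × 279,892,900 ≈ 52,570.6 × g
Target RCF = 1.5 × 52,570.6 ≈ 78,855.9 × g
Your rotor: r = 280 mm = 28.0 cm
78,855.9 = 1.118 × 10⁻⁵ × 28 × N²
N² = 78,855.9 / (31.304 × 10⁻⁵) = 251,903,591
N ≈ √251,903,591 ≈ 15,871.5

15870 RPM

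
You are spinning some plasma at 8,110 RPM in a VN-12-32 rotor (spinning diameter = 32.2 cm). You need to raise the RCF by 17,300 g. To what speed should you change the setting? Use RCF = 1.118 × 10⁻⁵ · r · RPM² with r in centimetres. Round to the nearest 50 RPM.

N₂ ≈ 12700 RPM

r = 32.2 / 2 = 16.1 cm
Current RCF = 1.118 × 10⁻⁵ × 16.1 × (8110)² = 1.118 × 10⁻⁵ × 16.1 × 65,772,100 ≈ 11,838.8 × g
Target RCF = 11,838.8 + 17,300 = 29,138.8 × g
N² = 29,138.8 / (17.9998 × 10⁻⁵) = 161,884,021
N ≈ √161,884,021 ≈ 12,723.4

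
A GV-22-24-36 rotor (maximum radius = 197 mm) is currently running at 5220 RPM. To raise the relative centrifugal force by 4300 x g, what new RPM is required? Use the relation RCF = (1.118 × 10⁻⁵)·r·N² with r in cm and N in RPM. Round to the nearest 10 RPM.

≈ 6840 RPM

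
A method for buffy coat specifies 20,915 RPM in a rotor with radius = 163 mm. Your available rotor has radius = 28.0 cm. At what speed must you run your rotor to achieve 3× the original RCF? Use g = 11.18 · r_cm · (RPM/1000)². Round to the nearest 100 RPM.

27600 RPM

Original rotor: r = 163 mm = 16.3 cm
RCF_original = 11.18 × 16.3 × (20.915)² = 11.18 × 16.3 × 437.437225 ≈ 79,715.9 × g
Target RCF = 3 × 79,715.9 ≈ 239,147.7 × g
239,147.7 = 11.18 × 28 × (N/1000)²
(N/1000)² = 239,147.7 / 313.04 = 763.9525
N = 1000 × √763.9525 ≈ 27,639.7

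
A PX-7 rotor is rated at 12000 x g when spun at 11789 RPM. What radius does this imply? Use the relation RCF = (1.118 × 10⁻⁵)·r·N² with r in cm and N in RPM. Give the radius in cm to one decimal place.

RCF = 1.118 × 10⁻⁵ × r × N²
12000 = 1.118 × 10⁻⁵ × r × (11789)²
r = 12000 / (1.118 × 10⁻⁵ × 138,980,521) = 12000 / 1553.802 ≈ 7.723 cm

7.7 cm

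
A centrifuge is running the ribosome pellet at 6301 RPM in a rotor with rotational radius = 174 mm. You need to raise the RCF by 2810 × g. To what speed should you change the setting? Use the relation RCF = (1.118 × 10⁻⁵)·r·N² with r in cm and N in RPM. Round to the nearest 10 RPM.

≈ 7360 RPM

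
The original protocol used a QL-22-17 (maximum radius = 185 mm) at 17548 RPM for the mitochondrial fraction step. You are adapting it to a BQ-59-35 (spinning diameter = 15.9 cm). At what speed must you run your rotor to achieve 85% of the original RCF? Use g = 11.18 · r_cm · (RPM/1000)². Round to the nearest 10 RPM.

24680 RPM

Original rotor: r = 185 mm = 18.5 cm
RCF = 11.18 × r × (N/1000)²
RCF_original = 11.18 × 18.5 × (17.548)² = 11.18 × 18.5 × 307.932304 ≈ 63,689.6 × g
Target RCF = 0.85 × 63,689.6 ≈ 54,136.2 × g
Your rotor: r = 15.9 / 2 = 7.95 cm
54,136.2 = 11.18 × 7.95 × (N/1000)²
(N/1000)² = 54,136.2 / 88.881 = 609.0863
N = 1000 × √609.0863 ≈ 24,679.7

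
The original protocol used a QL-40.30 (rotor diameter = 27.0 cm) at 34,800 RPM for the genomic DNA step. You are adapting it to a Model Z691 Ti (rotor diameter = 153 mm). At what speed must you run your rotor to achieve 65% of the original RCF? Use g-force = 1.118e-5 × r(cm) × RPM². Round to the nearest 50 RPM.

≈ 37250 RPM

Original rotor: r = 27.0 / 2 = 13.5 cm
RCF_original = 1.118 × 10⁻⁵ × 13.5 × (34800)² = 1.118 × 10⁻⁵ × 13.5 × 1,211,040,000 ≈ 182,782.3 × g
Target RCF = 0.65 × 182,782.3 ≈ 118,808.5 × g
Your rotor: r = 153 mm / 2 = 76.5 mm = 7.65 cm
118,808.5 = 1.118 × 10⁻⁵ × 7.65 × N²
N² = 118,808.5 / (8.5527 × 10⁻⁵) = 1,389,134,425
N ≈ √1,389,134,425 ≈ 37,271.1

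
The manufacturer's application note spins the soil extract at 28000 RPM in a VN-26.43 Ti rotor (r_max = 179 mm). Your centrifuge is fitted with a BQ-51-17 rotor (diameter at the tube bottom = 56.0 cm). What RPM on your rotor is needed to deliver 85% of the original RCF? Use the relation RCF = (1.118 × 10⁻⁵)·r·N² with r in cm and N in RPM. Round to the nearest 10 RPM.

≈ 20640 RPM

Original rotor: r = 179 mm = 17.9 cm
RCF = 1.118 × 10⁻⁵ × r × N²
RCF_original = 1.118 × 10⁻⁵ × 17.9 × (28000)² = 1.118 × 10⁻⁵ × 17.9 × 784,000,000 ≈ 156,895.6 × g
Target RCF = 0.85 × 156,895.6 ≈ 133,361.3 × g
Your rotor: r = 56.0 / 2 = 28 cm
133,361.3 = 1.118 × 10⁻⁵ × 28 × N²
N² = 133,361.3 / (31.304 × 10⁻⁵) = 426,019,997
N ≈ √426,019,997 ≈ 20,640.3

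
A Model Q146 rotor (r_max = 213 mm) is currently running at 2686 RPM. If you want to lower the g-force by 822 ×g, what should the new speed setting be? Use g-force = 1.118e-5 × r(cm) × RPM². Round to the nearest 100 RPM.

r = 213 mm = 21.3 cm
Current RCF = 1.118 × 10⁻⁵ × 21.3 × (2686)² = 1.118 × 10⁻⁵ × 21.3 × 7,214,596 ≈ 1,718 × g
Target RCF = 1,718 − 822 = 896 × g
N² = 896 / (23.8134 × 10⁻⁵) = 3,762,587
N ≈ √3,762,587 ≈ 1,939.7

N₂ ≈ 1900 RPM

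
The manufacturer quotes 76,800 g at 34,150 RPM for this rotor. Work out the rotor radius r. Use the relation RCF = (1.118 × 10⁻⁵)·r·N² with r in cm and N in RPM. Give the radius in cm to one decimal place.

RCF = 1.118 × 10⁻⁵ × r × N²
76800 = 1.118 × 10⁻⁵ × r × (34150)²
r = 76800 / (1.118 × 10⁻⁵ × 1,166,222,500) = 76800 / 13038.37 ≈ 5.890 cm

≈ 5.9 cm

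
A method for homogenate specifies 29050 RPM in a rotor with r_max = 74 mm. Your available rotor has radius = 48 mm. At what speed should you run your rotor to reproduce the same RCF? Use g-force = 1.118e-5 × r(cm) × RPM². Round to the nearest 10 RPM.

Original rotor: r = 74 mm = 7.4 cm
RCF_original = 1.118 × 10⁻⁵ × 7.4 × (29050)² = 1.118 × 10⁻⁵ × 7.4 × 843,902,500 ≈ 69,817.7 × g
Your rotor: r = 48 mm = 4.8 cm
69,817.7 = 1.118 × 10⁻⁵ × 4.8 × N²
N² = 69,817.7 / (5.3664 × 10⁻⁵) = 1,301,015,578
N ≈ √1,301,015,578 ≈ 36,069.6

36070 RPM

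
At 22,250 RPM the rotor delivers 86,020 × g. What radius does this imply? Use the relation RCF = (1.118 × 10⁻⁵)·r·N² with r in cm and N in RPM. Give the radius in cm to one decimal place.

r ≈ 15.5 cm

86020 = 1.118 × 10⁻⁵ × r × (22250)²
r = 86020 / (1.118 × 10⁻⁵ × 495,062,500) = 86020 / 5534.799 ≈ 15.542 cm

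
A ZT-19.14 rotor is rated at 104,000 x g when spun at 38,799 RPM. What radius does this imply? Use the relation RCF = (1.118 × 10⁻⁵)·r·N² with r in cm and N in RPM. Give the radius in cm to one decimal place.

104000 = 1.118 × 10⁻⁵ × r × (38799)²
r = 104000 / (1.118 × 10⁻⁵ × 1,505,362,401) = 104000 / 16829.95 ≈ 6.179 cm

≈ 6.2 cm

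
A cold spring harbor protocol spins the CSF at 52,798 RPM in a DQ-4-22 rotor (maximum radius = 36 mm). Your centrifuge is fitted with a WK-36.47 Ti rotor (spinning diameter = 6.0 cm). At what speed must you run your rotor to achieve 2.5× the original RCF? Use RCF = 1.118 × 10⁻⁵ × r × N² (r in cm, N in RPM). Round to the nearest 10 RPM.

≈ 91450 RPM

Original rotor: r = 36 mm = 3.6 cm
RCF_original = 1.118 × 10⁻⁵ × 3.6 × (52798)² = 1.118 × 10⁻⁵ × 3.6 × 2,787,628,804 ≈ 112,196.5 × g
Target RCF = 2.5 × 112,196.5 ≈ 280,491.2 × g
Your rotor: r = 6.0 / 2 = 3 cm
280,491.2 = 1.118 × 10⁻⁵ × 3 × N²
N² = 280,491.2 / (3.354 × 10⁻⁵) = 8,362,886,106
N ≈ √8,362,886,106 ≈ 91,448.8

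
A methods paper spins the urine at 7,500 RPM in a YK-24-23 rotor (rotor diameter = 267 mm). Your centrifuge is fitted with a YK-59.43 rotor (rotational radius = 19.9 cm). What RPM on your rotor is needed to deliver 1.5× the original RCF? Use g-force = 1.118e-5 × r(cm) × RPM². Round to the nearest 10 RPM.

≈ 7520 RPM

Original rotor: r = 267 mm / 2 = 133.5 mm = 13.35 cm
RCF_original = 1.118 × 10⁻⁵ × 13.35 × (7500)² = 1.118 × 10⁻⁵ × 13.35 × 56,250,000 ≈ 8,395.5 × g
Target RCF = 1.5 × 8,395.5 ≈ 12,593.2 × g
12,593.2 = 1.118 × 10⁻⁵ × 19.9 × N²
N² = 12,593.2 / (22.2482 × 10⁻⁵) = 56,603,231
N ≈ √56,603,231 ≈ 7,523.5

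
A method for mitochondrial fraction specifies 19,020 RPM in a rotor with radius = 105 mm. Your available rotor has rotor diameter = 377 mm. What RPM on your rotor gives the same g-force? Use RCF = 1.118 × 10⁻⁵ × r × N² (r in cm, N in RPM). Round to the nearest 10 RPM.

14200 RPM

Original rotor: r = 105 mm = 10.5 cm
RCF_original = 1.118 × 10⁻⁵ × 10.5 × (19020)² = 1.118 × 10⁻⁵ × 10.5 × 361,760,400 ≈ 42,467.1 × g
Your rotor: r = 377 mm / 2 = 188.5 mm = 18.85 cm
42,467.1 = 1.118 × 10⁻⁵ × 18.85 × N²
N² = 42,467.1 / (21.0743 × 10⁻⁵) = 201,511,319
N ≈ √201,511,319 ≈ 14,195.5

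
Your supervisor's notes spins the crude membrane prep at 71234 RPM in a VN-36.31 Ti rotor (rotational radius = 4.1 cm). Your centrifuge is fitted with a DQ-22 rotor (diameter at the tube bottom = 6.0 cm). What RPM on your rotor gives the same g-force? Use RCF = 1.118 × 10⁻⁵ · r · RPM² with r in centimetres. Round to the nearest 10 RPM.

≈ 83280 RPM

RCF_original = 1.118 × 10⁻⁵ × 4.1 × (71234)² = 1.118 × 10⁻⁵ × 4.1 × 5,074,282,756 ≈ 232,595 × g
Your rotor: r = 6.0 / 2 = 3 cm
232,595 = 1.118 × 10⁻⁵ × 3 × N²
N² = 232,595 / (3.354 × 10⁻⁵) = 6,934,853,906
N ≈ √6,934,853,906 ≈ 83,275.8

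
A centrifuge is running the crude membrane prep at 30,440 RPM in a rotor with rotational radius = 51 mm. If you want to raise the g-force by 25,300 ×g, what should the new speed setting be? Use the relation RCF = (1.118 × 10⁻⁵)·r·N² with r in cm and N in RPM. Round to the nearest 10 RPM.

37020 RPM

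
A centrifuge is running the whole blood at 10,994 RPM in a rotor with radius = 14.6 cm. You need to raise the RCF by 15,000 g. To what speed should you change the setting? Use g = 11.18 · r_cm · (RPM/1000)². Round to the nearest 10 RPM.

14590 RPM

Current RCF = 11.18 × 14.6 × (10.994)² = 11.18 × 14.6 × 120.868036 ≈ 19,729 × g
Target RCF = 19,729 + 15,000 = 34,729 × g
(N/1000)² = 34,729 / 163.228 = 212.7637
N = 1000 × √212.7637 ≈ 14,586.4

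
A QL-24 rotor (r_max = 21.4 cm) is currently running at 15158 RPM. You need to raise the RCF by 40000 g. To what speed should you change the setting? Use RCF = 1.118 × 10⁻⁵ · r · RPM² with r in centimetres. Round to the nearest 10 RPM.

Current RCF = 1.118 × 10⁻⁵ × 21.4 × (15158)² = 1.118 × 10⁻⁵ × 21.4 × 229,764,964 ≈ 54,971.7 × g
Target RCF = 54,971.7 + 40,000 = 94,971.7 × g
N² = 94,971.7 / (23.9252 × 10⁻⁵) = 396,952,586
N ≈ √396,952,586 ≈ 19,923.7

≈ 19920 RPM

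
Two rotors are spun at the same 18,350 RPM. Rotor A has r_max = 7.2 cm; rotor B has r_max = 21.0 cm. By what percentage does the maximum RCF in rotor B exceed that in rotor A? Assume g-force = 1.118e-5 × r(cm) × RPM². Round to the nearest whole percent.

At equal RPM, RCF scales linearly with r: ratio = 21.0 / 7.2 = 2.9167.
So rotor B delivers 191.7% more g-force.

192%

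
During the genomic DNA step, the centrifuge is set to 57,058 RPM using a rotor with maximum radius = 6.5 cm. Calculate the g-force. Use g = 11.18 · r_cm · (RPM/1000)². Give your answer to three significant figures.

RCF = 11.18 × 6.5 × (57.058)² = 11.18 × 6.5 × 3,255.615364 ≈ 236,585.6 × g

237000 ×g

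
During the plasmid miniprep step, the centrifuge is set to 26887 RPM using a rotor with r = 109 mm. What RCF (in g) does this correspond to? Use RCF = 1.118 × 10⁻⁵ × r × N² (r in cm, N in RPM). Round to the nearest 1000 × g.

88000 g

r = 109 mm = 10.9 cm
RCF = 1.118 × 10⁻⁵ × r × N²
RCF = 1.118 × 10⁻⁵ × 10.9 × (26887)² = 1.118 × 10⁻⁵ × 10.9 × 722,910,769 ≈ 88,095.4 × g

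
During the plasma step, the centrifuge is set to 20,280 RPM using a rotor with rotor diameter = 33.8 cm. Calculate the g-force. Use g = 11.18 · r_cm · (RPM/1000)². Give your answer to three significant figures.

RCF ≈ 77700 ×g

r = 33.8 / 2 = 16.9 cm
RCF = 11.18 × 16.9 × (20.28)² = 11.18 × 16.9 × 411.2784 ≈ 77,707.8 × g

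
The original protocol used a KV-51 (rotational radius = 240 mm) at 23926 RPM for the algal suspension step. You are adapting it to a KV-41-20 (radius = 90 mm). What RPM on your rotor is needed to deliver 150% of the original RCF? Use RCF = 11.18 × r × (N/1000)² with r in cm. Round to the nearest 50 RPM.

Original rotor: r = 240 mm = 24.0 cm
RCF_original = 11.18 × 24 × (23.926)² = 11.18 × 24 × 572.453476 ≈ 153,600.7 × g
Target RCF = 1.5 × 153,600.7 ≈ 230,401.1 × g
Your rotor: r = 90 mm = 9.0 cm
230,401.1 = 11.18 × 9 × (N/1000)²
(N/1000)² = 230,401.1 / 100.62 = 2289.814
N = 1000 × √2289.814 ≈ 47,852.0

47850 RPM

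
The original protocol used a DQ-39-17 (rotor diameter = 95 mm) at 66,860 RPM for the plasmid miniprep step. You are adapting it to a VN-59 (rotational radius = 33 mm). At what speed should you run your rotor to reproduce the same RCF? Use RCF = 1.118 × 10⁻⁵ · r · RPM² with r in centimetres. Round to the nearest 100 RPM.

Original rotor: r = 95 mm / 2 = 47.5 mm = 4.75 cm
RCF_original = 1.118 × 10⁻⁵ × 4.75 × (66860)² = 1.118 × 10⁻⁵ × 4.75 × 4,470,259,600 ≈ 237,393.1 × g
Your rotor: r = 33 mm = 3.3 cm
237,393.1 = 1.118 × 10⁻⁵ × 3.3 × N²
N² = 237,393.1 / (3.6894 × 10⁻⁵) = 6,434,463,598
N ≈ √6,434,463,598 ≈ 80,215.1

≈ 80200 RPM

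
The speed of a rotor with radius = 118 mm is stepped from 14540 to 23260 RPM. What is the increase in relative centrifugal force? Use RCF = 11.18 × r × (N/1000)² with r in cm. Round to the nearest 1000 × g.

43000 g

r = 118 mm = 11.8 cm
RCF₁ = 11.18 × 11.8 × (14.54)² = 11.18 × 11.8 × 211.4116 ≈ 27,890.3 × g
RCF₂ = 11.18 × 11.8 × (23.26)² = 11.18 × 11.8 × 541.0276 ≈ 71,374.5 × g
Increase = 71,374.5 − 27,890.3 = 43,484.2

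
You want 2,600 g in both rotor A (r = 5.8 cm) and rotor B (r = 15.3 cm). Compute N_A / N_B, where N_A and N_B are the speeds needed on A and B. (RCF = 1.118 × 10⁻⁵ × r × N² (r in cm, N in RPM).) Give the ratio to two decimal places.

At fixed RCF, N ∝ 1/√r, so N_A/N_B = √(r_B/r_A) = √(15.3/5.8) = √2.637931 = 1.6242.

1.62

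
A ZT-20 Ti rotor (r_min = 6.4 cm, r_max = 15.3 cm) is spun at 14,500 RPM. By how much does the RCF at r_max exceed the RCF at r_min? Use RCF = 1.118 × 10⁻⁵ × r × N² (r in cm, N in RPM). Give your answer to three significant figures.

RCF_max = 1.118 × 10⁻⁵ × 15.3 × (14500)² = 1.118 × 10⁻⁵ × 15.3 × 210,250,000 ≈ 35,964.1 × g
RCF_min = 1.118 × 10⁻⁵ × 6.4 × (14500)² = 1.118 × 10⁻⁵ × 6.4 × 210,250,000 ≈ 15,043.8 × g
ΔRCF = 35,964.1 − 15,043.8 = 20,920.3

20900 × g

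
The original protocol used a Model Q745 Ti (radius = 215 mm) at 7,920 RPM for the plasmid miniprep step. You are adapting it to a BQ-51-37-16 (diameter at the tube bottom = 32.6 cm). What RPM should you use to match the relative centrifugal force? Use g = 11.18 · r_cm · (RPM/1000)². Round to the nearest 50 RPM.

9100 RPM

Original rotor: r = 215 mm = 21.5 cm
RCF_original = 11.18 × 21.5 × (7.92)² = 11.18 × 21.5 × 62.7264 ≈ 15,077.5 × g
Your rotor: r = 32.6 / 2 = 16.3 cm
15,077.5 = 11.18 × 16.3 × (N/1000)²
(N/1000)² = 15,077.5 / 182.234 = 82.73703
N = 1000 × √82.73703 ≈ 9,096.0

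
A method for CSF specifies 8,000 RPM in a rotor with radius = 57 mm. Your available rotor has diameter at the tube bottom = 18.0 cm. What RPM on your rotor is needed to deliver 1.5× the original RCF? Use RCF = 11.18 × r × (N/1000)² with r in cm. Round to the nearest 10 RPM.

≈ 7800 RPM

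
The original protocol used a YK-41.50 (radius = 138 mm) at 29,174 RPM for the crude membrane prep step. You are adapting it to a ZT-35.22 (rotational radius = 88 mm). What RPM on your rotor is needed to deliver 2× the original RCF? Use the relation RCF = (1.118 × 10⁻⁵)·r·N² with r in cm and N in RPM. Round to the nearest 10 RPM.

51670 RPM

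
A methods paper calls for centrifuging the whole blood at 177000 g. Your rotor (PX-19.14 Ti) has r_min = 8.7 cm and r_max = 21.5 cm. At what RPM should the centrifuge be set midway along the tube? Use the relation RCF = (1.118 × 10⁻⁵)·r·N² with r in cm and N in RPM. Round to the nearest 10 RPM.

r_avg = (8.7 + 21.5) / 2 = 15.1 cm
177,000 = 1.118 × 10⁻⁵ × 15.1 × N²
N² = 177,000 / (16.8818 × 10⁻⁵) = 1,048,466,396
N ≈ √1,048,466,396 ≈ 32,380.0

32380 RPM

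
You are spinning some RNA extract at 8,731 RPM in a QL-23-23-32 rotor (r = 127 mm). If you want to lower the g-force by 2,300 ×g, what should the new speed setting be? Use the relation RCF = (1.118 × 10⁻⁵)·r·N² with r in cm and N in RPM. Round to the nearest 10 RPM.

≈ 7750 RPM

r = 127 mm = 12.7 cm
Current RCF = 1.118 × 10⁻⁵ × 12.7 × (8731)² = 1.118 × 10⁻⁵ × 12.7 × 76,230,361 ≈ 10,823.6 × g
Target RCF = 10,823.6 − 2,300 = 8,523.6 × g
N² = 8,523.6 / (14.1986 × 10⁻⁵) = 60,031,271
N ≈ √60,031,271 ≈ 7,748.0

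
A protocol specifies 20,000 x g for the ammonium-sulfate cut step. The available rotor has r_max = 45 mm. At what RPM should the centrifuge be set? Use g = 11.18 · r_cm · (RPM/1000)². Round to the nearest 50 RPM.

19950 RPM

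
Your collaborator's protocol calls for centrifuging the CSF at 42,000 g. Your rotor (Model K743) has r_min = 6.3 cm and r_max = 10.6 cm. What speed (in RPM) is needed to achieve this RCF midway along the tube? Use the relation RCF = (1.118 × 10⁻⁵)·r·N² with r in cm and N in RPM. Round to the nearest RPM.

21085 RPM

r_avg = (6.3 + 10.6) / 2 = 8.45 cm
42,000 = 1.118 × 10⁻⁵ × 8.45 × N²
N² = 42,000 / (9.4471 × 10⁻⁵) = 444,580,877
N ≈ √444,580,877 ≈ 21,085.1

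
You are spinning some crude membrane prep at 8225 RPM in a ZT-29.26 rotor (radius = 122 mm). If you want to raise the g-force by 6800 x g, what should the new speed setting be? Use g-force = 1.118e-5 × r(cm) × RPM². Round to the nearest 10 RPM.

r = 122 mm = 12.2 cm
Current RCF = 1.118 × 10⁻⁵ × 12.2 × (8225)² = 1.118 × 10⁻⁵ × 12.2 × 67,650,625 ≈ 9,227.3 × g
Target RCF = 9,227.3 + 6,800 = 16,027.3 × g
N² = 16,027.3 / (13.6396 × 10⁻⁵) = 117,505,645
N ≈ √117,505,645 ≈ 10,840.0

N₂ ≈ 10840 RPM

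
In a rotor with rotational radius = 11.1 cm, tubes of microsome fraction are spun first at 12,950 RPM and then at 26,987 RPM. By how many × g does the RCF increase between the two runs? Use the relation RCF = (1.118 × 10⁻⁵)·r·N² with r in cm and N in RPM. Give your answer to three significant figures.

69600 × g

RCF₁ = 1.118 × 10⁻⁵ × 11.1 × (12950)² = 1.118 × 10⁻⁵ × 11.1 × 167,702,500 ≈ 20,811.5 × g
RCF₂ = 1.118 × 10⁻⁵ × 11.1 × (26987)² = 1.118 × 10⁻⁵ × 11.1 × 728,298,169 ≈ 90,380.3 × g
Increase = 90,380.3 − 20,811.5 = 69,568.8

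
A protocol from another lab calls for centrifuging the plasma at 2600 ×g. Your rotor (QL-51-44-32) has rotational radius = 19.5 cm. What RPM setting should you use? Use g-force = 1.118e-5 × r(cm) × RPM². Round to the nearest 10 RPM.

N ≈ 3450 RPM

2,600 = 1.118 × 10⁻⁵ × 19.5 × N²
N² = 2,600 / (21.801 × 10⁻⁵) = 11,926,058
N ≈ √11,926,058 ≈ 3,453.4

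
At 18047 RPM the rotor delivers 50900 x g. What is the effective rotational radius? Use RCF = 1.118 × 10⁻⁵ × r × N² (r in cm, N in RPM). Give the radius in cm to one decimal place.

≈ 14.0 cm

50900 = 1.118 × 10⁻⁵ × r × (18047)²
r = 50900 / (1.118 × 10⁻⁵ × 325,694,209) = 50900 / 3641.261 ≈ 13.979 cm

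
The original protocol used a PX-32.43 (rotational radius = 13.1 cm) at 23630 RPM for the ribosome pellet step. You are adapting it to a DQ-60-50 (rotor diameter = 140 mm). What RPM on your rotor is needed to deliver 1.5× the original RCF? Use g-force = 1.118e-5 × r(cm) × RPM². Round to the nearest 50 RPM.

39600 RPM

RCF = 1.118 × 10⁻⁵ × r × N²
RCF_original = 1.118 × 10⁻⁵ × 13.1 × (23630)² = 1.118 × 10⁻⁵ × 13.1 × 558,376,900 ≈ 81,778.8 × g
Target RCF = 1.5 × 81,778.8 ≈ 122,668.2 × g
Your rotor: r = 140 mm / 2 = 70 mm = 7 cm
122,668.2 = 1.118 × 10⁻⁵ × 7 × N²
N² = 122,668.2 / (7.826 × 10⁻⁵) = 1,567,444,416
N ≈ √1,567,444,416 ≈ 39,591.0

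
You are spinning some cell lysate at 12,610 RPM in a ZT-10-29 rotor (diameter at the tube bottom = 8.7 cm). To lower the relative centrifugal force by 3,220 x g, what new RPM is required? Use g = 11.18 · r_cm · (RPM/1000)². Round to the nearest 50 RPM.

N₂ ≈ 9650 RPM

r = 8.7 / 2 = 4.35 cm
Current RCF = 11.18 × 4.35 × (12.61)² = 11.18 × 4.35 × 159.0121 ≈ 7,733.2 × g
Target RCF = 7,733.2 − 3,220 = 4,513.2 × g
(N/1000)² = 4,513.2 / 48.633 = 92.80118
N = 1000 × √92.80118 ≈ 9,633.3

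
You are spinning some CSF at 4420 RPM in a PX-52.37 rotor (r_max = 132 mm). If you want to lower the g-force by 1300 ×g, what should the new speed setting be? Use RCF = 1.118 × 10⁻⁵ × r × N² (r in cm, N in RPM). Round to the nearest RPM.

r = 132 mm = 13.2 cm
Current RCF = 1.118 × 10⁻⁵ × 13.2 × (4420)² = 1.118 × 10⁻⁵ × 13.2 × 19,536,400 ≈ 2,883.1 × g
Target RCF = 2,883.1 − 1,300 = 1,583.1 × g
N² = 1,583.1 / (14.7576 × 10⁻⁵) = 10,727,354
N ≈ √10,727,354 ≈ 3,275.3

3275 RPM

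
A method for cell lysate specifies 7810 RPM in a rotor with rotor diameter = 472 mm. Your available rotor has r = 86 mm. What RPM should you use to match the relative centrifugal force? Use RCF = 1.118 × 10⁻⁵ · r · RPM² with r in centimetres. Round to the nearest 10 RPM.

12940 RPM

Original rotor: r = 472 mm / 2 = 236 mm = 23.6 cm
RCF_original = 1.118 × 10⁻⁵ × 23.6 × (7810)² = 1.118 × 10⁻⁵ × 23.6 × 60,996,100 ≈ 16,093.7 × g
Your rotor: r = 86 mm = 8.6 cm
16,093.7 = 1.118 × 10⁻⁵ × 8.6 × N²
N² = 16,093.7 / (9.6148 × 10⁻⁵) = 167,384,657
N ≈ √167,384,657 ≈ 12,937.7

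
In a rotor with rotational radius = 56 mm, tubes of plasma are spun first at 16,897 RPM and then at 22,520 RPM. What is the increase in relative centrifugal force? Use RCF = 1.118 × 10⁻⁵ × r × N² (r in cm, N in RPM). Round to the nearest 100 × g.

13900 g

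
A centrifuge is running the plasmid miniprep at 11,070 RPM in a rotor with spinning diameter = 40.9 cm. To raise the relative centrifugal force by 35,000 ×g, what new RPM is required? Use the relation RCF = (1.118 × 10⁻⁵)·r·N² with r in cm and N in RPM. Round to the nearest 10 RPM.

r = 40.9 / 2 = 20.45 cm
Current RCF = 1.118 × 10⁻⁵ × 20.45 × (11070)² = 1.118 × 10⁻⁵ × 20.45 × 122,544,900 ≈ 28,017.6 × g
Target RCF = 28,017.6 + 35,000 = 63,017.6 × g
N² = 63,017.6 / (22.8631 × 10⁻⁵) = 275,630,164
N ≈ √275,630,164 ≈ 16,602.1

16600 RPM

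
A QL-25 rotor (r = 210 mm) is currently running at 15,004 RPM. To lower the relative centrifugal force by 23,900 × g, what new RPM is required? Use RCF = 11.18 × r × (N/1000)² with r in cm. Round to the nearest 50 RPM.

N₂ ≈ 11100 RPM

r = 210 mm = 21.0 cm
Current RCF = 11.18 × 21 × (15.004)² = 11.18 × 21 × 225.120016 ≈ 52,853.7 × g
Target RCF = 52,853.7 − 23,900 = 28,953.7 × g
(N/1000)² = 28,953.7 / 234.78 = 123.3227
N = 1000 × √123.3227 ≈ 11,105.1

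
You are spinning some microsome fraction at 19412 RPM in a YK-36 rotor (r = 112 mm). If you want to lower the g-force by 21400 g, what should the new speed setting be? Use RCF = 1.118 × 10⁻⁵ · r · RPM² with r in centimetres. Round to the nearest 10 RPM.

≈ 14350 RPM

r = 112 mm = 11.2 cm
Current RCF = 1.118 × 10⁻⁵ × 11.2 × (19412)² = 1.118 × 10⁻⁵ × 11.2 × 376,825,744 ≈ 47,184.6 × g
Target RCF = 47,184.6 − 21,400 = 25,784.6 × g
N² = 25,784.6 / (12.5216 × 10⁻⁵) = 205,920,969
N ≈ √205,920,969 ≈ 14,349.9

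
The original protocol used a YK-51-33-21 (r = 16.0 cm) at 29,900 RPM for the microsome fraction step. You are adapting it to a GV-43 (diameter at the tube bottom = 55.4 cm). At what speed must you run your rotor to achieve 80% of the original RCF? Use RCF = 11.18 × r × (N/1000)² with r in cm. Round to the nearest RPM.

20325 RPM

RCF_original = 11.18 × 16 × (29.9)² = 11.18 × 16 × 894.01 ≈ 159,920.5 × g
Target RCF = 0.8 × 159,920.5 ≈ 127,936.4 × g
Your rotor: r = 55.4 / 2 = 27.7 cm
127,936.4 = 11.18 × 27.7 × (N/1000)²
(N/1000)² = 127,936.4 / 309.686 = 413.1165
N = 1000 × √413.1165 ≈ 20,325.3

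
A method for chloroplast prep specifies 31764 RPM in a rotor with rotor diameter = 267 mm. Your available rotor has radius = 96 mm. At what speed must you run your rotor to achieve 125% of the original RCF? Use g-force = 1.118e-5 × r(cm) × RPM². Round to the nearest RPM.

Original rotor: r = 267 mm / 2 = 133.5 mm = 13.35 cm
RCF = 1.118 × 10⁻⁵ × r × N²
RCF_original = 1.118 × 10⁻⁵ × 13.35 × (31764)² = 1.118 × 10⁻⁵ × 13.35 × 1,008,951,696 ≈ 150,589.1 × g
Target RCF = 1.25 × 150,589.1 ≈ 188,236.4 × g
Your rotor: r = 96 mm = 9.6 cm
188,236.4 = 1.118 × 10⁻⁵ × 9.6 × N²
N² = 188,236.4 / (10.7328 × 10⁻⁵) = 1,753,842,427
N ≈ √1,753,842,427 ≈ 41,878.9

≈ 41879 RPM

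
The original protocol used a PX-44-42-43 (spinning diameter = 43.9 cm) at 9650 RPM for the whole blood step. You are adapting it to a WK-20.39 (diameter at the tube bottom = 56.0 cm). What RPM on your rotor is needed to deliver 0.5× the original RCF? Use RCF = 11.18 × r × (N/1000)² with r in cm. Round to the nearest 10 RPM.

Original rotor: r = 43.9 / 2 = 21.95 cm
RCF_original = 11.18 × 21.95 × (9.65)² = 11.18 × 21.95 × 93.1225 ≈ 22,852.4 × g
Target RCF = 0.5 × 22,852.4 ≈ 11,426.2 × g
Your rotor: r = 56.0 / 2 = 28 cm
11,426.2 = 11.18 × 28 × (N/1000)²
(N/1000)² = 11,426.2 / 313.04 = 36.50077
N = 1000 × √36.50077 ≈ 6,041.6

6040 RPM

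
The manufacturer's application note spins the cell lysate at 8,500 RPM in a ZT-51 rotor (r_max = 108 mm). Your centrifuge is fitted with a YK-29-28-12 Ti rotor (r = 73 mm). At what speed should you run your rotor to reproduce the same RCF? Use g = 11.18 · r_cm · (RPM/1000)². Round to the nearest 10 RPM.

10340 RPM

Original rotor: r = 108 mm = 10.8 cm
RCF_original = 11.18 × 10.8 × (8.5)² = 11.18 × 10.8 × 72.25 ≈ 8,723.8 × g
Your rotor: r = 73 mm = 7.3 cm
8,723.8 = 11.18 × 7.3 × (N/1000)²
(N/1000)² = 8,723.8 / 81.614 = 106.891
N = 1000 × √106.891 ≈ 10,338.8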